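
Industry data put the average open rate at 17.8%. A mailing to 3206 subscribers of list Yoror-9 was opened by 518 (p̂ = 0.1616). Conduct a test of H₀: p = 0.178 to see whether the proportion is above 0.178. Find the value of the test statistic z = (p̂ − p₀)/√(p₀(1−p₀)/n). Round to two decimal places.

p̂ = 518/3206 = 0.16157.
SE = √(p₀(1−p₀)/n) = √(0.14632/3206) = 0.00676.
z = (0.16157 − 0.178)/0.00676 = -0.01643/0.00676 = -2.43.

z = -2.43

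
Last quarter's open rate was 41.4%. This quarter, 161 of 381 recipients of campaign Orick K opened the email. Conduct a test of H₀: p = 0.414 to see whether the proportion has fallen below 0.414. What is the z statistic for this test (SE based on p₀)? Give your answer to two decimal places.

z = 0.34

p̂ = 161/381 = 0.4226.
Under H₀, SE = √(0.414·0.586/381) = √(0.000636756) = 0.0252.
z = (0.4226 − 0.414)/0.0252 = 0.0086/0.0252 = 0.34.
p-value = P(Z < 0.340) ≈ 0.6330.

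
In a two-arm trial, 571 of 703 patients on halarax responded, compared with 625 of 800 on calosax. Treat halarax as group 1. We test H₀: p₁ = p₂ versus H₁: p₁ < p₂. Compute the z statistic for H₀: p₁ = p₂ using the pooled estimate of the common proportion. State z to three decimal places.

z = 1.487

p̂₁ = 571/703 = 0.81223, p̂₂ = 625/800 = 0.78125.
Pooled p̂ = (571+625)/(703+800) = 1196/1503 = 0.79574.
SE = √(p̂(1−p̂)(1/n₁+1/n₂)) = √(0.79574·0.20426·0.00267248) = √(0.000434375) = 0.02084.
z = (0.81223 − 0.78125)/0.02084 = 0.03098/0.02084 = 1.487.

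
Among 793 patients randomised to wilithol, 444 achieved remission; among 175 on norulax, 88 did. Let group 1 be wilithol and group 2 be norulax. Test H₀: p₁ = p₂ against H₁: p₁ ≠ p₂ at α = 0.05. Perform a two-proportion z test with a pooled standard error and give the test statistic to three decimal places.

p̂₁ = 444/793 = 0.55990, p̂₂ = 88/175 = 0.50286.
Pooled p̂ = (444+88)/(793+175) = 532/968 = 0.54959.
SE = √(0.247541 × 0.00697532) = 0.04155.
z = (0.55990 − 0.50286)/0.04155 = 0.05704/0.04155 = 1.373.
p-value = 2·P(Z > 1.373) ≈ 0.1698; since p > α = 0.05, fail to reject H₀.

z = 1.373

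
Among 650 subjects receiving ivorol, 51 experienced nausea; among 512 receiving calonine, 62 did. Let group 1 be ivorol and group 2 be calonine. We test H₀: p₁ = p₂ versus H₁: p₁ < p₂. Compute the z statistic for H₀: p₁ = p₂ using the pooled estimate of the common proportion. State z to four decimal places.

z = -2.4350

p̂₁ = 51/650 = 0.078462, p̂₂ = 62/512 = 0.121094.
Pooled p̂ = (51+62)/(650+512) = 113/1162 = 0.097246.
SE = √(p̂(1−p̂)(1/n₁+1/n₂)) = √(0.097246·0.902754·0.00349159) = √(0.000306524) = 0.017508.
z = (0.078462 − 0.121094)/0.017508 = -0.042632/0.017508 = -2.4350.
p-value = P(Z < -2.435) ≈ 0.0074.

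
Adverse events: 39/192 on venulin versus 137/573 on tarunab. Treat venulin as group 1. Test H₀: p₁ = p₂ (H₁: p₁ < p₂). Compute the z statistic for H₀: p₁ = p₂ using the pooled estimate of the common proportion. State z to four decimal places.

p̂₁ = 39/192 = 0.203125, p̂₂ = 137/573 = 0.239092.
Pooled p̂ = (39+137)/(192+573) = 176/765 = 0.230065.
SE = √(p̂(1−p̂)(1/n₁+1/n₂)) = √(0.230065·0.769935·0.00695353) = √(0.00123172) = 0.035096.
z = (0.203125 − 0.239092)/0.035096 = -0.035967/0.035096 = -1.0248.

z = -1.0248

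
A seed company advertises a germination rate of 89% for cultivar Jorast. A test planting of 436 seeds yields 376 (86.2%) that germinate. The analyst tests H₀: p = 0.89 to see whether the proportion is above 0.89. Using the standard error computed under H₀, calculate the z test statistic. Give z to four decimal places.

z = -1.8429

p̂ = 376/436 ≈ 0.8623853.
Under H₀, SE = √(0.89·0.11/436) = √(0.000224541) = 0.0149847.
z = (0.8623853 − 0.89)/0.0149847 = -0.0276147/0.0149847 = -1.8429.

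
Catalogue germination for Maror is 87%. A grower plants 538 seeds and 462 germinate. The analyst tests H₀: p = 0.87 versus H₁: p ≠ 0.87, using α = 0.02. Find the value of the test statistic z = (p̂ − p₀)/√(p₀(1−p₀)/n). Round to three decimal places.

p̂ = 462/538 = 0.85874.
Standard error under H₀: √(0.87×0.13/538) = 0.01450.
z = (0.85874 − 0.87)/0.01450 = -0.01126/0.01450 = -0.777.
p-value = 2·P(Z > 0.777) ≈ 0.4372. With α = 0.02, fail to reject H₀.

z = -0.777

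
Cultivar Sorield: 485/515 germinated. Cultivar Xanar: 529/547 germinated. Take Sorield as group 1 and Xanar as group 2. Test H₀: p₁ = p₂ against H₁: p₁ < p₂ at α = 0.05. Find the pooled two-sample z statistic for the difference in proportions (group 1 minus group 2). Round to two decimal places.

z = -1.99

p̂₁ = 485/515 = 0.94175, p̂₂ = 529/547 = 0.96709.
Pooled p̂ = (485+529)/(515+547) = 1014/1062 = 0.95480.
SE = √(p̂(1−p̂)(1/n₁+1/n₂)) = √(0.95480·0.04520·0.0037699) = √(0.00016269) = 0.01275.
z = (0.94175 − 0.96709)/0.01275 = -0.02534/0.01275 = -1.99.
p-value = P(Z < -1.987) ≈ 0.0235; since p < α = 0.05, reject H₀.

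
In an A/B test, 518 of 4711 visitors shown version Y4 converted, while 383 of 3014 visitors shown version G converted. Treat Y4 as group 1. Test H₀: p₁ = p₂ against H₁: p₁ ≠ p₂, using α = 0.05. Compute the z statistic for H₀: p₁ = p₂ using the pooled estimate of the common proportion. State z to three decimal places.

z = -2.286

p̂₁ = 518/4711 = 0.109955, p̂₂ = 383/3014 = 0.127074.
Pooled p̂ = (518+383)/(4711+3014) = 901/7725 = 0.116634.
SE = √(0.103031 × 0.000544054) = 0.007487.
z = (0.109955 − 0.127074)/0.007487 = -0.017119/0.007487 = -2.286.
p-value = 2·P(Z > 2.286) ≈ 0.0222; since p < α = 0.05, reject H₀.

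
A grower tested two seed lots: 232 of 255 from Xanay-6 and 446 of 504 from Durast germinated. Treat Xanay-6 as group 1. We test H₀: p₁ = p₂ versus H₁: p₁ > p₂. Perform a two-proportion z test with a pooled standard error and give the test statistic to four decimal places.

p̂₁ = 232/255 = 0.909804, p̂₂ = 446/504 = 0.884921.
Pooled p̂ = (232+446)/(255+504) = 678/759 = 0.893281.
SE = √(0.0953303 × 0.0059057) = 0.023727.
z = (0.909804 − 0.884921)/0.023727 = 0.024883/0.023727 = 1.0487.
p-value = P(Z > 1.049) ≈ 0.1472.

z = 1.0487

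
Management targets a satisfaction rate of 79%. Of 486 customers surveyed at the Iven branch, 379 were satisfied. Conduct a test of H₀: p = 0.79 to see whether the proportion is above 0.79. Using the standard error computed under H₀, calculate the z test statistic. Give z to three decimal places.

z = -0.550

p̂ = 379/486 ≈ 0.77984.
SE = √(p₀(1−p₀)/n) = √(0.1659/486) = 0.01848.
z = (0.77984 − 0.79)/0.01848 = -0.01016/0.01848 = -0.550.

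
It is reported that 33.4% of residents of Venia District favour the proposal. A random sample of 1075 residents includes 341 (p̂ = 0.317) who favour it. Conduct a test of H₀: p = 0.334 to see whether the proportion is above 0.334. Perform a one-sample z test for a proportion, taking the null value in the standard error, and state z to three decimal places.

p̂ = 341/1075 = 0.317209.
Under H₀, SE = √(0.334·0.666/1075) = √(0.000206925) = 0.014385.
z = (0.317209 − 0.334)/0.014385 = -0.016791/0.014385 = -1.167.

z = -1.167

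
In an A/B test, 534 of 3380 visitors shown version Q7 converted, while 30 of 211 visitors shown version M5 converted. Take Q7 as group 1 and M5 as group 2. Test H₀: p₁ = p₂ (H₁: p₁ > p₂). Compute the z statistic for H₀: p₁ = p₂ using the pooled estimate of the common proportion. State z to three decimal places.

z = 0.612

p̂₁ = 534/3380 = 0.15799, p̂₂ = 30/211 = 0.14218.
Pooled p̂ = (534+30)/(3380+211) = 564/3591 = 0.15706.
SE = √(p̂(1−p̂)(1/n₁+1/n₂)) = √(0.15706·0.84294·0.00503519) = √(0.000666618) = 0.02582.
z = (0.15799 − 0.14218)/0.02582 = 0.01581/0.02582 = 0.612.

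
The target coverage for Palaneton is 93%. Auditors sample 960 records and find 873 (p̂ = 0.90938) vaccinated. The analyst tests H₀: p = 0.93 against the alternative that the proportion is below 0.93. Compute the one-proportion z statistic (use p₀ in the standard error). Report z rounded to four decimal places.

z = -2.5046

p̂ = 873/960 ≈ 0.909375.
Standard error under H₀: √(0.93×0.07/960) = 0.008235.
z = (0.909375 − 0.93)/0.008235 = -0.020625/0.008235 = -2.5046.
p-value = P(Z < -2.505) ≈ 0.0061.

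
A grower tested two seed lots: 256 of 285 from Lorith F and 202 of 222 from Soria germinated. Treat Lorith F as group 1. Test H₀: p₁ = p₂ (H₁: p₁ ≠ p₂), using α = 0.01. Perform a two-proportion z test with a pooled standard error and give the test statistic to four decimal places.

p̂₁ = 256/285 = 0.898246, p̂₂ = 202/222 = 0.909910.
Pooled p̂ = (256+202)/(285+222) = 458/507 = 0.903353.
SE = √(p̂(1−p̂)(1/n₁+1/n₂)) = √(0.903353·0.096647·0.00801328) = √(0.00069961) = 0.026450.
z = (0.898246 − 0.909910)/0.026450 = -0.011664/0.026450 = -0.4410.
Two-sided p-value ≈ 2·Φ(−0.441) = 0.6592; since p > α = 0.01, fail to reject H₀.

z = -0.4410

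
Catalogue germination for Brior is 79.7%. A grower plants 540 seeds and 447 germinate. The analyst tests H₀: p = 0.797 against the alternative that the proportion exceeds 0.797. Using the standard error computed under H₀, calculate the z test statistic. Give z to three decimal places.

p̂ = 447/540 = 0.82778.
Standard error under H₀: √(0.797×0.203/540) = 0.01731.
z = (0.82778 − 0.797)/0.01731 = 0.03078/0.01731 = 1.778.

z = 1.778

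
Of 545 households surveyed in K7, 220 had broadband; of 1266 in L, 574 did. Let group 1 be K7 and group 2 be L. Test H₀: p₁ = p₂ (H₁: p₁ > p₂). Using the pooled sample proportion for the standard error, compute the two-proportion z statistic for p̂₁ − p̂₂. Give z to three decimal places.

z = -1.956

p̂₁ = 220/545 ≈ 0.40367, p̂₂ = 574/1266 ≈ 0.45340.
Pooled p̂ = (220+574)/(545+1266) = 794/1811 = 0.43843.
SE = √(p̂(1−p̂)(1/n₁+1/n₂)) = √(0.43843·0.56157·0.00262475) = √(0.000646238) = 0.02542.
z = (0.40367 − 0.45340)/0.02542 = -0.04973/0.02542 = -1.956.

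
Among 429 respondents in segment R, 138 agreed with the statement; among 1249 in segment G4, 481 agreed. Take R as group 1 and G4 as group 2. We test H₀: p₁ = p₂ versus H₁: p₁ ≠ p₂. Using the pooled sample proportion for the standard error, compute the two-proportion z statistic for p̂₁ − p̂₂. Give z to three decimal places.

p̂₁ = 138/429 ≈ 0.32168, p̂₂ = 481/1249 ≈ 0.38511.
Pooled p̂ = (138+481)/(429+1249) = 619/1678 = 0.36889.
SE = √(0.232811 × 0.00313164) = 0.02700.
z = (0.32168 − 0.38511)/0.02700 = -0.06343/0.02700 = -2.349.
Two-sided p-value ≈ 2·Φ(−2.349) = 0.0188.

z = -2.349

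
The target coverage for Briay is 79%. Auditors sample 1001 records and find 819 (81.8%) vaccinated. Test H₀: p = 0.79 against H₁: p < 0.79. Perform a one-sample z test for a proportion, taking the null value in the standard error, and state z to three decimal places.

z = 2.189

p̂ = 819/1001 ≈ 0.818182.
Under H₀, SE = √(0.79·0.21/1001) = √(0.000165734) = 0.012874.
z = (0.818182 − 0.79)/0.012874 = 0.028182/0.012874 = 2.189.
p-value = P(Z < 2.189) ≈ 0.9857.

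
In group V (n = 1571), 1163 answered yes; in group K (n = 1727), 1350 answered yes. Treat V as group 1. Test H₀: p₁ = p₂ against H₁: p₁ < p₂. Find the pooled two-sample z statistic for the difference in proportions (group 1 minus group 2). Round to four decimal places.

z = -2.7889

p̂₁ = 1163/1571 ≈ 0.740293, p̂₂ = 1350/1727 ≈ 0.781702.
Pooled p̂ = (1163+1350)/(1571+1727) = 2513/3298 = 0.761977.
SE = √(p̂(1−p̂)(1/n₁+1/n₂)) = √(0.761977·0.238023·0.00121558) = √(0.000220467) = 0.014848.
z = (0.740293 − 0.781702)/0.014848 = -0.041409/0.014848 = -2.7889.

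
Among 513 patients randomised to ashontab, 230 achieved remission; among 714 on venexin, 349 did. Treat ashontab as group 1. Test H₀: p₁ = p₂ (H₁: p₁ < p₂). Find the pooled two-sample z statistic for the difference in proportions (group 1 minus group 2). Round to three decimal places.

z = -1.400

p̂₁ = 230/513 ≈ 0.44834, p̂₂ = 349/714 ≈ 0.48880.
Pooled p̂ = (230+349)/(513+714) = 579/1227 = 0.47188.
SE = √(0.249209 × 0.00334988) = 0.02889.
z = (0.44834 − 0.48880)/0.02889 = -0.04046/0.02889 = -1.400.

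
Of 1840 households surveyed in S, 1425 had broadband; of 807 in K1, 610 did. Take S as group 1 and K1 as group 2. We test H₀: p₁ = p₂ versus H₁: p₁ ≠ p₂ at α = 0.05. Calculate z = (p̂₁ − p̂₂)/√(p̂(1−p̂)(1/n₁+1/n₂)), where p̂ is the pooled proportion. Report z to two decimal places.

z = 1.04

p̂₁ = 1425/1840 = 0.7745, p̂₂ = 610/807 = 0.7559.
Pooled p̂ = (1425+610)/(1840+807) = 2035/2647 = 0.7688.
SE = √(p̂(1−p̂)(1/n₁+1/n₂)) = √(0.7688·0.2312·0.00178264) = √(0.000316862) = 0.0178.
z = (0.7745 − 0.7559)/0.0178 = 0.0186/0.0178 = 1.04.
p-value = 2·P(Z > 1.043) ≈ 0.2968. With α = 0.05, fail to reject H₀.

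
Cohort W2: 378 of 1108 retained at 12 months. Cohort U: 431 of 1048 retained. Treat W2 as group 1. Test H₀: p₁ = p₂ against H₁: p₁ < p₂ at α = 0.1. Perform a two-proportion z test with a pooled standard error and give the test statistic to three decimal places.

z = -3.360

p̂₁ = 378/1108 = 0.34116, p̂₂ = 431/1048 = 0.41126.
Pooled p̂ = (378+431)/(1108+1048) = 809/2156 = 0.37523.
SE = √(0.234433 × 0.00185673) = 0.02086.
z = (0.34116 − 0.41126)/0.02086 = -0.07010/0.02086 = -3.360.
p-value = P(Z < -3.360) ≈ 0.0004, so at α = 0.1 we reject H₀.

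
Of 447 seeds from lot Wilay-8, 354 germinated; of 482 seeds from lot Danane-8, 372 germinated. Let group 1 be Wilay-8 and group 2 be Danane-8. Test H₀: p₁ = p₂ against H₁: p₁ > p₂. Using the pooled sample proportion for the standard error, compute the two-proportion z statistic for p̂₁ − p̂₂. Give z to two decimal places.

p̂₁ = 354/447 = 0.7919, p̂₂ = 372/482 = 0.7718.
Pooled p̂ = (354+372)/(447+482) = 726/929 = 0.7815.
SE = √(p̂(1−p̂)(1/n₁+1/n₂)) = √(0.7815·0.2185·0.00431183) = √(0.000736313) = 0.0271.
z = (0.7919 − 0.7718)/0.0271 = 0.0201/0.0271 = 0.74.
p-value = P(Z > 0.743) ≈ 0.2287.

z = 0.74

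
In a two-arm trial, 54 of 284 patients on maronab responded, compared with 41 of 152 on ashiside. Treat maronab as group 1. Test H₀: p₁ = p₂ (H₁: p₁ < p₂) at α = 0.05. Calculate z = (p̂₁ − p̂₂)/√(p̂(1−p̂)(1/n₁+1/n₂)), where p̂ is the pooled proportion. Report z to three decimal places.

p̂₁ = 54/284 = 0.19014, p̂₂ = 41/152 = 0.26974.
Pooled p̂ = (54+41)/(284+152) = 95/436 = 0.21789.
SE = √(p̂(1−p̂)(1/n₁+1/n₂)) = √(0.21789·0.78211·0.0101001) = √(0.00172119) = 0.04149.
z = (0.19014 − 0.26974)/0.04149 = -0.07960/0.04149 = -1.919.
p-value = P(Z < -1.919) ≈ 0.0275, so at α = 0.05 we reject H₀.

z = -1.919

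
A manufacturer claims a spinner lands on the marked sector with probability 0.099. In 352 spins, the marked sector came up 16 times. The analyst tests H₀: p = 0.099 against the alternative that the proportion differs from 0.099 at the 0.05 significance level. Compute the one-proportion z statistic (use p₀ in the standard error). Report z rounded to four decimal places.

p̂ = 16/352 = 0.0454545.
Standard error under H₀: √(0.099×0.901/352) = 0.0159187.
z = (0.0454545 − 0.099)/0.0159187 = -0.0535455/0.0159187 = -3.3637.
p-value = 2·P(Z > 3.364) ≈ 0.0008; since p < α = 0.05, reject H₀.

z = -3.3637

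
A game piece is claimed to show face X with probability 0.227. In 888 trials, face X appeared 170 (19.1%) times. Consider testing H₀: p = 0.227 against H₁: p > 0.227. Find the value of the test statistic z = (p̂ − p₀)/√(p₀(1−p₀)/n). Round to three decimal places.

p̂ = 170/888 ≈ 0.191441.
Standard error under H₀: √(0.227×0.773/888) = 0.014057.
z = (0.191441 − 0.227)/0.014057 = -0.035559/0.014057 = -2.530.
p-value = P(Z > -2.530) ≈ 0.9943.

z = -2.530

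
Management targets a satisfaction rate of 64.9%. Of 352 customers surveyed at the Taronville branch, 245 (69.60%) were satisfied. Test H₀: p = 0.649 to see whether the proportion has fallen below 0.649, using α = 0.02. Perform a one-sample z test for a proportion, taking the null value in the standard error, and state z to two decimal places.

p̂ = 245/352 ≈ 0.6960.
Standard error under H₀: √(0.649×0.351/352) = 0.0254.
z = (0.6960 − 0.649)/0.0254 = 0.0470/0.0254 = 1.85.
p-value = P(Z < 1.848) ≈ 0.9677. With α = 0.02, fail to reject H₀.

z = 1.85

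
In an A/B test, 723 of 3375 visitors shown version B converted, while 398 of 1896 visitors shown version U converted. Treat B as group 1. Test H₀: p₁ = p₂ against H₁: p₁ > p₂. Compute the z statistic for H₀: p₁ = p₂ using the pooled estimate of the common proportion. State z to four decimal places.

z = 0.3667

p̂₁ = 723/3375 ≈ 0.214222, p̂₂ = 398/1896 ≈ 0.209916.
Pooled p̂ = (723+398)/(3375+1896) = 1121/5271 = 0.212673.
SE = √(p̂(1−p̂)(1/n₁+1/n₂)) = √(0.212673·0.787327·0.000823722) = √(0.000137927) = 0.011744.
z = (0.214222 − 0.209916)/0.011744 = 0.004306/0.011744 = 0.3667.
p-value = P(Z > 0.367) ≈ 0.3569.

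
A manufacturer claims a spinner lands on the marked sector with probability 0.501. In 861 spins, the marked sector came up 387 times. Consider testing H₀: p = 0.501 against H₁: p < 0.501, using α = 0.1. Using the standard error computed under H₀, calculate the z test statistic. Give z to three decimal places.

p̂ = 387/861 = 0.449477.
Under H₀, SE = √(0.501·0.499/861) = √(0.000290359) = 0.017040.
z = (0.449477 − 0.501)/0.017040 = -0.051523/0.017040 = -3.024.
p-value = P(Z < -3.024) ≈ 0.0012. With α = 0.1, reject H₀.

z = -3.024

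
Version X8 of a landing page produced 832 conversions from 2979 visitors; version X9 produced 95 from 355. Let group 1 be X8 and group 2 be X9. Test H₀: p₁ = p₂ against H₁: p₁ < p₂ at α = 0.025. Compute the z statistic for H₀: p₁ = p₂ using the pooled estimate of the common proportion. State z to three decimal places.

p̂₁ = 832/2979 = 0.27929, p̂₂ = 95/355 = 0.26761.
Pooled p̂ = (832+95)/(2979+355) = 927/3334 = 0.27804.
SE = √(0.200736 × 0.00315258) = 0.02516.
z = (0.27929 − 0.26761)/0.02516 = 0.01168/0.02516 = 0.464.
p-value = P(Z < 0.464) ≈ 0.6788. With α = 0.025, fail to reject H₀.

z = 0.464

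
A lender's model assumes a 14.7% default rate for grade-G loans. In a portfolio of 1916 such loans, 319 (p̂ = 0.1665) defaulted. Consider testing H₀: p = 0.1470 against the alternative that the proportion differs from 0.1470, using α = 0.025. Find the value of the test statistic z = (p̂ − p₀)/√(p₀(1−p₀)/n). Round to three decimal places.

p̂ = 319/1916 = 0.166493.
Standard error under H₀: √(0.147×0.853/1916) = 0.008090.
z = (0.166493 − 0.147)/0.008090 = 0.019493/0.008090 = 2.410.
p-value = 2·P(Z > 2.410) ≈ 0.0160, so at α = 0.025 we reject H₀.

z = 2.410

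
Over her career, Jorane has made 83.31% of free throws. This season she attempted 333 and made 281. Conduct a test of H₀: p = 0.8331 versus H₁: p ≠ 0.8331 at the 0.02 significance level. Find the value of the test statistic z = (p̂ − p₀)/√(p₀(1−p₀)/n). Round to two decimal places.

p̂ = 281/333 = 0.84384.
Under H₀, SE = √(0.8331·0.1669/333) = √(0.000417551) = 0.02043.
z = (0.84384 − 0.8331)/0.02043 = 0.01074/0.02043 = 0.53.
Two-sided p-value ≈ 2·Φ(−0.526) = 0.5990; since p > α = 0.02, fail to reject H₀.

z = 0.53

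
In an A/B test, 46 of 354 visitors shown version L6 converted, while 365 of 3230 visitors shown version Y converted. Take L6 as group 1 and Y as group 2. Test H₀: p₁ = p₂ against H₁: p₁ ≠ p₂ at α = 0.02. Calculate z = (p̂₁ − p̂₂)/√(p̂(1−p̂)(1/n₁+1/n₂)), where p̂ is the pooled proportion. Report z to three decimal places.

z = 0.950

p̂₁ = 46/354 = 0.12994, p̂₂ = 365/3230 = 0.11300.
Pooled p̂ = (46+365)/(354+3230) = 411/3584 = 0.11468.
SE = √(p̂(1−p̂)(1/n₁+1/n₂)) = √(0.11468·0.88532·0.00313446) = √(0.000318228) = 0.01784.
z = (0.12994 − 0.11300)/0.01784 = 0.01694/0.01784 = 0.950.
Two-sided p-value ≈ 2·Φ(−0.950) = 0.3423. With α = 0.02, fail to reject H₀.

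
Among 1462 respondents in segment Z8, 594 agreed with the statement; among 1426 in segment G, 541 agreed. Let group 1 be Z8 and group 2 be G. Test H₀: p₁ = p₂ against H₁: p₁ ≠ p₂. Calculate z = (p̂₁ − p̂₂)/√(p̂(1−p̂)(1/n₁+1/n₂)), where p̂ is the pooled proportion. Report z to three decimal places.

z = 1.480

p̂₁ = 594/1462 = 0.40629, p̂₂ = 541/1426 = 0.37938.
Pooled p̂ = (594+541)/(1462+1426) = 1135/2888 = 0.39301.
SE = √(p̂(1−p̂)(1/n₁+1/n₂)) = √(0.39301·0.60699·0.00138526) = √(0.000330456) = 0.01818.
z = (0.40629 − 0.37938)/0.01818 = 0.02691/0.01818 = 1.480.
p-value = 2·P(Z > 1.480) ≈ 0.1388.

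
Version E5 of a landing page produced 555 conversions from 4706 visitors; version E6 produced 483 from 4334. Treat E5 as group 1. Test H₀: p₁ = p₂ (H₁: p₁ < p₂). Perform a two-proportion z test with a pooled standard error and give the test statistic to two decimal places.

z = 0.97

p̂₁ = 555/4706 ≈ 0.1179, p̂₂ = 483/4334 ≈ 0.1114.
Pooled p̂ = (555+483)/(4706+4334) = 1038/9040 = 0.1148.
SE = √(0.101639 × 0.000443228) = 0.0067.
z = (0.1179 − 0.1114)/0.0067 = 0.0065/0.0067 = 0.97.
p-value = P(Z < 0.967) ≈ 0.8332.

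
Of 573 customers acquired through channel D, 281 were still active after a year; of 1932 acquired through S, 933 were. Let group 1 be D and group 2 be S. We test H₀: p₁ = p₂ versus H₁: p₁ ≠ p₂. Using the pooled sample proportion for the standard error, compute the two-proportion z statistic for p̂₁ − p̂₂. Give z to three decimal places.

z = 0.315

p̂₁ = 281/573 = 0.49040, p̂₂ = 933/1932 = 0.48292.
Pooled p̂ = (281+933)/(573+1932) = 1214/2505 = 0.48463.
SE = √(p̂(1−p̂)(1/n₁+1/n₂)) = √(0.48463·0.51537·0.0022628) = √(0.000565165) = 0.02377.
z = (0.49040 − 0.48292)/0.02377 = 0.00748/0.02377 = 0.315.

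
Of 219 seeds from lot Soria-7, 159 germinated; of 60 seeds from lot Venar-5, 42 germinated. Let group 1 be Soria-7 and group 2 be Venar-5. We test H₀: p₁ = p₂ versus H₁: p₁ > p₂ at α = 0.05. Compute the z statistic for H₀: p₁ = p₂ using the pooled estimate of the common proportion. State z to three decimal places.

p̂₁ = 159/219 = 0.72603, p̂₂ = 42/60 = 0.70000.
Pooled p̂ = (159+42)/(219+60) = 201/279 = 0.72043.
SE = √(p̂(1−p̂)(1/n₁+1/n₂)) = √(0.72043·0.27957·0.0212329) = √(0.00427653) = 0.06540.
z = (0.72603 − 0.70000)/0.06540 = 0.02603/0.06540 = 0.398.
p-value = P(Z > 0.398) ≈ 0.3453; since p > α = 0.05, fail to reject H₀.

z = 0.398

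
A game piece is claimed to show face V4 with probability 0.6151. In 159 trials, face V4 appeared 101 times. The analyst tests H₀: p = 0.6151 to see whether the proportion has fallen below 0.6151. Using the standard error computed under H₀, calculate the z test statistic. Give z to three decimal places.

p̂ = 101/159 = 0.63522.
Under H₀, SE = √(0.6151·0.3849/159) = √(0.00148901) = 0.03859.
z = (0.63522 − 0.6151)/0.03859 = 0.02012/0.03859 = 0.521.
p-value = P(Z < 0.521) ≈ 0.6990.

z = 0.521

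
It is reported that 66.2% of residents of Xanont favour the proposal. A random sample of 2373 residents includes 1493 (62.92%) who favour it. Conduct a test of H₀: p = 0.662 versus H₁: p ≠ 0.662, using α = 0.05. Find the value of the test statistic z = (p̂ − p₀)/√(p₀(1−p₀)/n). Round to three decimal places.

p̂ = 1493/2373 = 0.62916.
Under H₀, SE = √(0.662·0.338/2373) = √(9.42925e-05) = 0.00971.
z = (0.62916 − 0.662)/0.00971 = -0.03284/0.00971 = -3.382.
p-value = 2·P(Z > 3.382) ≈ 0.0007; since p < α = 0.05, reject H₀.

z = -3.382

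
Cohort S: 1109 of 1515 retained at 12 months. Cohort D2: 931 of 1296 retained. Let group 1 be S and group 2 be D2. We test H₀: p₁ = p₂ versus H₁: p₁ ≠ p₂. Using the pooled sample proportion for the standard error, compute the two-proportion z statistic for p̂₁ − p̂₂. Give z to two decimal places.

z = 0.81

p̂₁ = 1109/1515 = 0.73201, p̂₂ = 931/1296 = 0.71836.
Pooled p̂ = (1109+931)/(1515+1296) = 2040/2811 = 0.72572.
SE = √(0.19905 × 0.00143167) = 0.01688.
z = (0.73201 − 0.71836)/0.01688 = 0.01365/0.01688 = 0.81.
Two-sided p-value ≈ 2·Φ(−0.809) = 0.4188.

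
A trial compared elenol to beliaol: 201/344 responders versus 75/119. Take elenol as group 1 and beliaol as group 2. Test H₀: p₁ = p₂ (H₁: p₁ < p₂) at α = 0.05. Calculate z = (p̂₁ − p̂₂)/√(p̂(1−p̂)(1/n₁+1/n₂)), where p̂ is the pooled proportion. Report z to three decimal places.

p̂₁ = 201/344 = 0.58430, p̂₂ = 75/119 = 0.63025.
Pooled p̂ = (201+75)/(344+119) = 276/463 = 0.59611.
SE = √(0.240762 × 0.0113103) = 0.05218.
z = (0.58430 − 0.63025)/0.05218 = -0.04595/0.05218 = -0.881.
p-value = P(Z < -0.881) ≈ 0.1893; since p > α = 0.05, fail to reject H₀.

z = -0.881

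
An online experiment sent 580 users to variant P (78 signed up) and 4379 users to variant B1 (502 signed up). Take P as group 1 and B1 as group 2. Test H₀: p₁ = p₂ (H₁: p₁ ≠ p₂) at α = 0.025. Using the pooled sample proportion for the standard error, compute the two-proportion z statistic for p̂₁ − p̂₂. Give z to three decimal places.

z = 1.397

p̂₁ = 78/580 ≈ 0.13448, p̂₂ = 502/4379 ≈ 0.11464.
Pooled p̂ = (78+502)/(580+4379) = 580/4959 = 0.11696.
SE = √(p̂(1−p̂)(1/n₁+1/n₂)) = √(0.11696·0.88304·0.0019525) = √(0.000201654) = 0.01420.
z = (0.13448 − 0.11464)/0.01420 = 0.01984/0.01420 = 1.397.
Two-sided p-value ≈ 2·Φ(−1.397) = 0.1623, so at α = 0.025 we fail to reject H₀.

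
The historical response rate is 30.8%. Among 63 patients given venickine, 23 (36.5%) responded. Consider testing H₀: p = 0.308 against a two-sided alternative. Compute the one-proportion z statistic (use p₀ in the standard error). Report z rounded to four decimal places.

z = 0.9813

p̂ = 23/63 ≈ 0.365079.
Under H₀, SE = √(0.308·0.692/63) = √(0.00338311) = 0.058165.
z = (0.365079 − 0.308)/0.058165 = 0.057079/0.058165 = 0.9813.
Two-sided p-value ≈ 2·Φ(−0.981) = 0.3264.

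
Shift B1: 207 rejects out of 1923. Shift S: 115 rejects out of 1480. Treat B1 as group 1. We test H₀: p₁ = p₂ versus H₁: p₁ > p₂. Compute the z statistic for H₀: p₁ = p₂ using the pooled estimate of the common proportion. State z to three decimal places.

z = 2.958

p̂₁ = 207/1923 = 0.10764, p̂₂ = 115/1480 = 0.07770.
Pooled p̂ = (207+115)/(1923+1480) = 322/3403 = 0.09462.
SE = √(0.085669 × 0.0011957) = 0.01012.
z = (0.10764 − 0.07770)/0.01012 = 0.02994/0.01012 = 2.958.
p-value = P(Z > 2.958) ≈ 0.0015.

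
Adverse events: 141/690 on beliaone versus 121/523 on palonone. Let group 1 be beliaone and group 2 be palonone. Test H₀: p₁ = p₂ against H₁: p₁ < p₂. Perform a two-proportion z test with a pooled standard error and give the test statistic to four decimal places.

z = -1.1321

p̂₁ = 141/690 ≈ 0.204348, p̂₂ = 121/523 ≈ 0.231358.
Pooled p̂ = (141+121)/(690+523) = 262/1213 = 0.215993.
SE = √(p̂(1−p̂)(1/n₁+1/n₂)) = √(0.215993·0.784007·0.00336132) = √(0.000569207) = 0.023858.
z = (0.204348 − 0.231358)/0.023858 = -0.027010/0.023858 = -1.1321.
p-value = P(Z < -1.132) ≈ 0.1288.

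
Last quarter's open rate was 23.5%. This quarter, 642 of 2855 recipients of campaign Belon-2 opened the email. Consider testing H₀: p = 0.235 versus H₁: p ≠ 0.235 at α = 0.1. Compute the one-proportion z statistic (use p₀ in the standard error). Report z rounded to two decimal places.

z = -1.28

p̂ = 642/2855 = 0.2249.
SE = √(p₀(1−p₀)/n) = √(0.17977/2855) = 0.0079.
z = (0.2249 − 0.235)/0.0079 = -0.0101/0.0079 = -1.28.
p-value = 2·P(Z > 1.277) ≈ 0.2017. With α = 0.1, fail to reject H₀.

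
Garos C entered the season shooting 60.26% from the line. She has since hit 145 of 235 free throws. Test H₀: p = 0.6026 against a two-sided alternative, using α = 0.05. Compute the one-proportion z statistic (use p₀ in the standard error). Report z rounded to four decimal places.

z = 0.4518

p̂ = 145/235 ≈ 0.617021.
Standard error under H₀: √(0.6026×0.3974/235) = 0.031922.
z = (0.617021 − 0.6026)/0.031922 = 0.014421/0.031922 = 0.4518.
p-value = 2·P(Z > 0.452) ≈ 0.6514; since p > α = 0.05, fail to reject H₀.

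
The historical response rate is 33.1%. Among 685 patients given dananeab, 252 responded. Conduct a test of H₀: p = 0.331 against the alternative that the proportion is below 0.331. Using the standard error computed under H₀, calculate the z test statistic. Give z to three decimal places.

z = 2.051

p̂ = 252/685 = 0.36788.
Under H₀, SE = √(0.331·0.669/685) = √(0.000323269) = 0.01798.
z = (0.36788 − 0.331)/0.01798 = 0.03688/0.01798 = 2.051.
p-value = P(Z < 2.051) ≈ 0.9799.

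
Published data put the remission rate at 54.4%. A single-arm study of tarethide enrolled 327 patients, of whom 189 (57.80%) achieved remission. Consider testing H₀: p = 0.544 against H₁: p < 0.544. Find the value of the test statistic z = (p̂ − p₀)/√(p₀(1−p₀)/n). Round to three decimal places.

z = 1.234

p̂ = 189/327 = 0.57798.
Standard error under H₀: √(0.544×0.456/327) = 0.02754.
z = (0.57798 − 0.544)/0.02754 = 0.03398/0.02754 = 1.234.
p-value = P(Z < 1.234) ≈ 0.8914.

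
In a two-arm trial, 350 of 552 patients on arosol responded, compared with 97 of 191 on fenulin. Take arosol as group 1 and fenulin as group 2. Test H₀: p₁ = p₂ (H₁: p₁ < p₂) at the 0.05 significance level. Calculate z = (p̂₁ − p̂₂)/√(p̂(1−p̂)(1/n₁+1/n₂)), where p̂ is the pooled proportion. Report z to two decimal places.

p̂₁ = 350/552 ≈ 0.6341, p̂₂ = 97/191 ≈ 0.5079.
Pooled p̂ = (350+97)/(552+191) = 447/743 = 0.6016.
SE = √(p̂(1−p̂)(1/n₁+1/n₂)) = √(0.6016·0.3984·0.0070472) = √(0.00168903) = 0.0411.
z = (0.6341 − 0.5079)/0.0411 = 0.1262/0.0411 = 3.07.
p-value = P(Z < 3.071) ≈ 0.9989. With α = 0.05, fail to reject H₀.

z = 3.07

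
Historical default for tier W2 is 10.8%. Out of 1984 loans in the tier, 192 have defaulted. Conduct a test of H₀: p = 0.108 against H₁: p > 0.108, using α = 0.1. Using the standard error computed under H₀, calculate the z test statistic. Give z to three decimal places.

z = -1.611

p̂ = 192/1984 = 0.09677.
Under H₀, SE = √(0.108·0.892/1984) = √(4.85565e-05) = 0.00697.
z = (0.09677 − 0.108)/0.00697 = -0.01123/0.00697 = -1.611.
p-value = P(Z > -1.611) ≈ 0.9464, so at α = 0.1 we fail to reject H₀.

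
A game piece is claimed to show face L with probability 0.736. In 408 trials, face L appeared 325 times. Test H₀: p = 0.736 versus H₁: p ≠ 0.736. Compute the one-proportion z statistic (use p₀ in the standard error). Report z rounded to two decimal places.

z = 2.78

p̂ = 325/408 = 0.7966.
Standard error under H₀: √(0.736×0.264/408) = 0.0218.
z = (0.7966 − 0.736)/0.0218 = 0.0606/0.0218 = 2.78.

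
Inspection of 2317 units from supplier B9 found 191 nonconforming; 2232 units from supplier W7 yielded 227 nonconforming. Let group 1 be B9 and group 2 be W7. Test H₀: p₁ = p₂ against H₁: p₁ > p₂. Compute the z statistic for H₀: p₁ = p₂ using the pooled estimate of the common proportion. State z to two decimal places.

z = -2.25

p̂₁ = 191/2317 ≈ 0.08243, p̂₂ = 227/2232 ≈ 0.10170.
Pooled p̂ = (191+227)/(2317+2232) = 418/4549 = 0.09189.
SE = √(0.0834449 × 0.000879621) = 0.00857.
z = (0.08243 − 0.10170)/0.00857 = -0.01927/0.00857 = -2.25.
p-value = P(Z > -2.249) ≈ 0.9877.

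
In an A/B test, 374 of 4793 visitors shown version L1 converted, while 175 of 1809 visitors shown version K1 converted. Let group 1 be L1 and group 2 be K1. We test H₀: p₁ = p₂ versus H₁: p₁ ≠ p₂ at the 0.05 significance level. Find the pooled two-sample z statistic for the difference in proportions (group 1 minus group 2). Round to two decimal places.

p̂₁ = 374/4793 ≈ 0.0780, p̂₂ = 175/1809 ≈ 0.0967.
Pooled p̂ = (374+175)/(4793+1809) = 549/6602 = 0.0832.
SE = √(0.0762416 × 0.000761429) = 0.0076.
z = (0.0780 − 0.0967)/0.0076 = -0.0187/0.0076 = -2.46.
p-value = 2·P(Z > 2.455) ≈ 0.0141. With α = 0.05, reject H₀.

z = -2.46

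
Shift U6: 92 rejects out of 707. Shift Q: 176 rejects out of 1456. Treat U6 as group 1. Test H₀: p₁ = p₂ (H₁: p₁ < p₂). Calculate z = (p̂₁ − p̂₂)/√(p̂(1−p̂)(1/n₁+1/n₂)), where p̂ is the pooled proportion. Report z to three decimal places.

z = 0.612

p̂₁ = 92/707 ≈ 0.130127, p̂₂ = 176/1456 ≈ 0.120879.
Pooled p̂ = (92+176)/(707+1456) = 268/2163 = 0.123902.
SE = √(0.10855 × 0.00210124) = 0.015103.
z = (0.130127 − 0.120879)/0.015103 = 0.009248/0.015103 = 0.612.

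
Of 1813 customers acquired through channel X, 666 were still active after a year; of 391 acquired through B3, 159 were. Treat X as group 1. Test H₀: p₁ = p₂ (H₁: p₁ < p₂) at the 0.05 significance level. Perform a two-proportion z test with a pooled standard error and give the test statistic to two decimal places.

z = -1.46

p̂₁ = 666/1813 ≈ 0.3673, p̂₂ = 159/391 ≈ 0.4066.
Pooled p̂ = (666+159)/(1813+391) = 825/2204 = 0.3743.
SE = √(p̂(1−p̂)(1/n₁+1/n₂)) = √(0.3743·0.6257·0.00310912) = √(0.000728169) = 0.0270.
z = (0.3673 − 0.4066)/0.0270 = -0.0393/0.0270 = -1.46.
p-value = P(Z < -1.456) ≈ 0.0726, so at α = 0.05 we fail to reject H₀.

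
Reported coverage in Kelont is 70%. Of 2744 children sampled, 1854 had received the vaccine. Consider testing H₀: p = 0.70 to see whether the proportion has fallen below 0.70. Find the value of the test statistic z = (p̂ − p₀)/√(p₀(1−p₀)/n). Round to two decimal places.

z = -2.78

p̂ = 1854/2744 = 0.67566.
SE = √(p₀(1−p₀)/n) = √(0.21/2744) = 0.00875.
z = (0.67566 − 0.7)/0.00875 = -0.02434/0.00875 = -2.78.
p-value = P(Z < -2.783) ≈ 0.0027.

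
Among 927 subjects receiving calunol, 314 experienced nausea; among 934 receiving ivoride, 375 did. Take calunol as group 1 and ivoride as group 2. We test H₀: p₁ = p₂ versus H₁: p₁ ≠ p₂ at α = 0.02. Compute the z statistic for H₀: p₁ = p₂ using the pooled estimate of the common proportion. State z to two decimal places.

p̂₁ = 314/927 = 0.3387, p̂₂ = 375/934 = 0.4015.
Pooled p̂ = (314+375)/(927+934) = 689/1861 = 0.3702.
SE = √(0.23316 × 0.00214941) = 0.0224.
z = (0.3387 − 0.4015)/0.0224 = -0.0628/0.0224 = -2.80.
p-value = 2·P(Z > 2.804) ≈ 0.0050; since p < α = 0.02, reject H₀.

z = -2.80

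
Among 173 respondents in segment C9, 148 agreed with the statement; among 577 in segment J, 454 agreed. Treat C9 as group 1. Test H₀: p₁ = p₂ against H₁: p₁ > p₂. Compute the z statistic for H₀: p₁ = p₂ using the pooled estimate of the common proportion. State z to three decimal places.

z = 1.990

p̂₁ = 148/173 ≈ 0.85549, p̂₂ = 454/577 ≈ 0.78683.
Pooled p̂ = (148+454)/(173+577) = 602/750 = 0.80267.
SE = √(p̂(1−p̂)(1/n₁+1/n₂)) = √(0.80267·0.19733·0.00751345) = √(0.00119008) = 0.03450.
z = (0.85549 − 0.78683)/0.03450 = 0.06866/0.03450 = 1.990.
p-value = P(Z > 1.990) ≈ 0.0233.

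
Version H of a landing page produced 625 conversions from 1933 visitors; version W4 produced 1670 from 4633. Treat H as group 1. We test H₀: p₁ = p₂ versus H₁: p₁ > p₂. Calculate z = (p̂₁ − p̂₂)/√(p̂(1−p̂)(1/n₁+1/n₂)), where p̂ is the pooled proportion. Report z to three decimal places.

p̂₁ = 625/1933 ≈ 0.32333, p̂₂ = 1670/4633 ≈ 0.36046.
Pooled p̂ = (625+1670)/(1933+4633) = 2295/6566 = 0.34953.
SE = √(p̂(1−p̂)(1/n₁+1/n₂)) = √(0.34953·0.65047·0.000733173) = √(0.000166693) = 0.01291.
z = (0.32333 − 0.36046)/0.01291 = -0.03713/0.01291 = -2.876.

z = -2.876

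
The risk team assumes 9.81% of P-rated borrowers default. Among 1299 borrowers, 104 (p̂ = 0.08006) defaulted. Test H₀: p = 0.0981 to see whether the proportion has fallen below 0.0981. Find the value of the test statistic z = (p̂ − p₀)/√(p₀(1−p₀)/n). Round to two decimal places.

p̂ = 104/1299 ≈ 0.08006.
SE = √(p₀(1−p₀)/n) = √(0.088476/1299) = 0.00825.
z = (0.08006 − 0.0981)/0.00825 = -0.01804/0.00825 = -2.19.

z = -2.19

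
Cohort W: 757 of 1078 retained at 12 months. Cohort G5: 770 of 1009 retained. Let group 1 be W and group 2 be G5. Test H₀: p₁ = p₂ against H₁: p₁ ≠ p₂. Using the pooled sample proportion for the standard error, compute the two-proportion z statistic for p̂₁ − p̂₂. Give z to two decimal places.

z = -3.14

p̂₁ = 757/1078 ≈ 0.7022, p̂₂ = 770/1009 ≈ 0.7631.
Pooled p̂ = (757+770)/(1078+1009) = 1527/2087 = 0.7317.
SE = √(0.196328 × 0.00191872) = 0.0194.
z = (0.7022 − 0.7631)/0.0194 = -0.0609/0.0194 = -3.14.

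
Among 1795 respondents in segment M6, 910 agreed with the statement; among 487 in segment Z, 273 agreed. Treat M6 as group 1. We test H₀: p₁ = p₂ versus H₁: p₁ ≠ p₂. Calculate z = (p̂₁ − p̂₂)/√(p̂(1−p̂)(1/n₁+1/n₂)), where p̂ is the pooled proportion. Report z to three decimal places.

p̂₁ = 910/1795 = 0.50696, p̂₂ = 273/487 = 0.56057.
Pooled p̂ = (910+273)/(1795+487) = 1183/2282 = 0.51840.
SE = √(p̂(1−p̂)(1/n₁+1/n₂)) = √(0.51840·0.48160·0.00261049) = √(0.000651739) = 0.02553.
z = (0.50696 − 0.56057)/0.02553 = -0.05361/0.02553 = -2.100.
p-value = 2·P(Z > 2.100) ≈ 0.0357.

z = -2.100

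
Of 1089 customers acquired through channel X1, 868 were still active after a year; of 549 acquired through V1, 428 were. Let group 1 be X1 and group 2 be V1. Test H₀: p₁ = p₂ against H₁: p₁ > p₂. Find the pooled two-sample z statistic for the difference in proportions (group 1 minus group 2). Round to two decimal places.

p̂₁ = 868/1089 ≈ 0.7971, p̂₂ = 428/549 ≈ 0.7796.
Pooled p̂ = (868+428)/(1089+549) = 1296/1638 = 0.7912.
SE = √(0.165197 × 0.00273977) = 0.0213.
z = (0.7971 − 0.7796)/0.0213 = 0.0175/0.0213 = 0.82.
p-value = P(Z > 0.821) ≈ 0.2059.

z = 0.82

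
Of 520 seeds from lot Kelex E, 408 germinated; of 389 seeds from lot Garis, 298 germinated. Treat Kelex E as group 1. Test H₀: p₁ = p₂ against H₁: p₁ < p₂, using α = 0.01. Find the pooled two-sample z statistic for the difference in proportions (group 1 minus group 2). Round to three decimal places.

z = 0.664

p̂₁ = 408/520 ≈ 0.78462, p̂₂ = 298/389 ≈ 0.76607.
Pooled p̂ = (408+298)/(520+389) = 706/909 = 0.77668.
SE = √(p̂(1−p̂)(1/n₁+1/n₂)) = √(0.77668·0.22332·0.00449377) = √(0.000779442) = 0.02792.
z = (0.78462 − 0.76607)/0.02792 = 0.01855/0.02792 = 0.664.
p-value = P(Z < 0.664) ≈ 0.7468; since p > α = 0.01, fail to reject H₀.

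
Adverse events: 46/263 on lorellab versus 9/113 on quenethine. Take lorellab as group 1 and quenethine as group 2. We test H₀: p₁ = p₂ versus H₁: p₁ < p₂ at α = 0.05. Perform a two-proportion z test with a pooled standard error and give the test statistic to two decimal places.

p̂₁ = 46/263 = 0.1749, p̂₂ = 9/113 = 0.0796.
Pooled p̂ = (46+9)/(263+113) = 55/376 = 0.1463.
SE = √(0.12488 × 0.0126518) = 0.0397.
z = (0.1749 − 0.0796)/0.0397 = 0.0953/0.0397 = 2.40.
p-value = P(Z < 2.397) ≈ 0.9917; since p > α = 0.05, fail to reject H₀.

z = 2.40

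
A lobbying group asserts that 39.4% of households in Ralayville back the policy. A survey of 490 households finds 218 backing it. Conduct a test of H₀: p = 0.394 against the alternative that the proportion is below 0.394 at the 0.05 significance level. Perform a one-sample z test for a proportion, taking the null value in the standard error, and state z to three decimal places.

z = 2.306

p̂ = 218/490 = 0.44490.
SE = √(p₀(1−p₀)/n) = √(0.23876/490) = 0.02207.
z = (0.44490 − 0.394)/0.02207 = 0.05090/0.02207 = 2.306.
p-value = P(Z < 2.306) ≈ 0.9894; since p > α = 0.05, fail to reject H₀.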